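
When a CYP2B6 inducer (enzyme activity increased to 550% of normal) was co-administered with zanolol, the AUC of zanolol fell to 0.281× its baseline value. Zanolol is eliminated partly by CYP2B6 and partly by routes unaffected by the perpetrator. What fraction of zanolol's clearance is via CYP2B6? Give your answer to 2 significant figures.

0.57

Let fm be the CYP2B6 fraction. New clearance relative to baseline = fm × 5.5 + (1 − fm).
AUC ratio = 1 / (new CL fraction), so new CL fraction = 1 / 0.281 = 3.559.
fm × 5.5 + 1 − fm = 3.559  ⇒  fm × (5.5 − 1) = 2.559  ⇒  fm = 0.57.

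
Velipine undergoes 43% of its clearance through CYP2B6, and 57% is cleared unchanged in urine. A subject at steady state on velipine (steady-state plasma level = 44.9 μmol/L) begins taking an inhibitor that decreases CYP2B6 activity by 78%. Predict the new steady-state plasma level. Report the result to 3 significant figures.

The CYP2B6 pathway (43% of clearance) is reduced to 0.22× activity: 0.43 × 0.22 = 0.0946.
The remaining 57% of clearance is unaffected.
Relative clearance = 0.0946 + 0.57 = 0.6646.
New steady-state plasma level = baseline ÷ relative clearance = 44.9 / 0.6646 = 67.6 μmol/L.

67.6 μmol/L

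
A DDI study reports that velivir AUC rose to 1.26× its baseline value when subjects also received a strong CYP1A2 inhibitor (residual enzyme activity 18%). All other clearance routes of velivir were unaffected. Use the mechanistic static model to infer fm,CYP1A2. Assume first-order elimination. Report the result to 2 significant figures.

Let fm be the CYP1A2 fraction. New clearance relative to baseline = fm × 0.18 + (1 − fm).
AUC ratio = 1 / (new CL fraction), so new CL fraction = 1 / 1.26 = 0.7937.
fm × 0.18 + 1 − fm = 0.7937  ⇒  fm × (0.18 − 1) = −0.2063  ⇒  fm = 0.25.

0.25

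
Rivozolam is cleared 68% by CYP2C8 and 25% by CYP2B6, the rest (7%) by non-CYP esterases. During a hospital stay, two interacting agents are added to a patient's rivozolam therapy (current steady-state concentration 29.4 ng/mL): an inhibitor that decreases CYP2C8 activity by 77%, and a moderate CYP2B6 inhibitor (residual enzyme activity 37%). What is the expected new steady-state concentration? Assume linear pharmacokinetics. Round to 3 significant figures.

CYP2C8: 0.68 × 0.23 = 0.1564
CYP2B6: 0.25 × 0.37 = 0.0925
Other: 0.07 (unchanged)
CL_new/CL_old = 0.1564 + 0.0925 + 0.07 = 0.3189.
Dividing the baseline by the relative clearance: 29.4 / 0.3189 = 92.2 ng/mL.

92.2 ng/mL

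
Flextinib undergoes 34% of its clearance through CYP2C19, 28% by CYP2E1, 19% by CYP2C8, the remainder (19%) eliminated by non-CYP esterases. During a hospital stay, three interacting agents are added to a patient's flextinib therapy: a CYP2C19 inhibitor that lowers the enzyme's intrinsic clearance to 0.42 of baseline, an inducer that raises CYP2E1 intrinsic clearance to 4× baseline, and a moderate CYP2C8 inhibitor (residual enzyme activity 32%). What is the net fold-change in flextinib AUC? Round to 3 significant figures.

0.661

The CYP2C19 pathway (34% of clearance) falls to 0.42× activity: 0.34 × 0.42 = 0.1428.
The CYP2E1 pathway (28% of clearance) increases to 4× activity: 0.28 × 4 = 1.12.
The CYP2C8 pathway (19% of clearance) drops to 0.32× activity: 0.19 × 0.32 = 0.0608.
Non-CYP routes (19%) are unchanged.
CL_new/CL_old = 0.1428 + 1.12 + 0.0608 + 0.19 = 1.5136.
Because AUC varies inversely with clearance, the combined effect is 1 / 1.5136 = 0.661.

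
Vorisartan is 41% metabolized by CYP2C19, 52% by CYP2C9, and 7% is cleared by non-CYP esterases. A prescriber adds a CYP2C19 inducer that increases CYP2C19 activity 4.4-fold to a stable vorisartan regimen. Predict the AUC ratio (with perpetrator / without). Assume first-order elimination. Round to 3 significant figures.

0.418

The CYP2C19 pathway (41% of clearance) increases to 4.4× activity: 0.41 × 4.4 = 1.804.
CYP2C9 (52%) and the residual 7% are unaffected.
Relative clearance = 1.804 + 0.52 + 0.07 = 2.394.
Since AUC ∝ 1/CL, the ratio is 1 / 2.394 = 0.418.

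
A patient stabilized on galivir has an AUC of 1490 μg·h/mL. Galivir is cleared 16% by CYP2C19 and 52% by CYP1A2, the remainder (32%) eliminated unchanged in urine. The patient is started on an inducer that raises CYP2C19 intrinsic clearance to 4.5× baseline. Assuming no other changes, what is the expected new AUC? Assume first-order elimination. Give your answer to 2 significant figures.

9.6 × 10² μg·h/mL

CYP2C19: 0.16 × 4.5 = 0.72
CYP1A2: 0.52 (unchanged)
Other: 0.32 (unchanged)
CL_new/CL_old = 0.72 + 0.52 + 0.32 = 1.56.
With dosing unchanged, AUC scales as 1/CL: 1490 / 1.56 = 9.6 × 10² μg·h/mL.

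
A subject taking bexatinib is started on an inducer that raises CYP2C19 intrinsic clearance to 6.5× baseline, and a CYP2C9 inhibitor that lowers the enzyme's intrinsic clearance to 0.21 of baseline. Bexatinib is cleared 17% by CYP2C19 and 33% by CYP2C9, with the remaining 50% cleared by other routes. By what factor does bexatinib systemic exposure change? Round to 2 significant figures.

0.60

The CYP2C19 pathway (17% of clearance) rises to 6.5× activity: 0.17 × 6.5 = 1.105.
The CYP2C9 pathway (33% of clearance) drops to 0.21× activity: 0.33 × 0.21 = 0.0693.
Non-CYP routes (50%) are unchanged.
New clearance relative to baseline: 1.105 + 0.0693 + 0.5 = 1.6743.
Systemic exposure ∝ 1/CL: fold-change = 1 / 1.6743 = 0.60.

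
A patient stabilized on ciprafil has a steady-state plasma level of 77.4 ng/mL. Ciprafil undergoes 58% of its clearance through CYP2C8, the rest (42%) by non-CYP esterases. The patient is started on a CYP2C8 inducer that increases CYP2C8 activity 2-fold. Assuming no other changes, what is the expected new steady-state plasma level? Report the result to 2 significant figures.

49 ng/mL

The CYP2C8 pathway (58% of clearance) is boosted to 2× activity: 0.58 × 2 = 1.16.
Non-CYP routes (42%) are unchanged.
CL_new/CL_old = 1.16 + 0.42 = 1.58.
Steady-state plasma level ∝ 1/CL, so new value = 77.4 / 1.58 = 49 ng/mL.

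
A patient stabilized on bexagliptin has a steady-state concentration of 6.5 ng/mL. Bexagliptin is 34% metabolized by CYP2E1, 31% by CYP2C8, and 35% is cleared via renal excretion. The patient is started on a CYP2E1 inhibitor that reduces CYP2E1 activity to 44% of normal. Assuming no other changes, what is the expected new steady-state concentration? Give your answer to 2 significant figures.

CYP2E1: 0.34 × 0.44 = 0.1496
CYP2C8: 0.31 (unchanged)
Other: 0.35 (unchanged)
Relative clearance = 0.1496 + 0.31 + 0.35 = 0.8096.
New steady-state concentration = baseline ÷ relative clearance = 6.5 / 0.8096 = 8.0 ng/mL.

8.0 ng/mL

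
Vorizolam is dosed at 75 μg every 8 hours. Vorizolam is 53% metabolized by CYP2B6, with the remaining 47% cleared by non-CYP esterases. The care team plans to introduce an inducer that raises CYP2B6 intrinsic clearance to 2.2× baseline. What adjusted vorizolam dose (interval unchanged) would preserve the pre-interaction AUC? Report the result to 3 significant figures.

123 μg

CYP2B6: 0.53 × 2.2 = 1.166
Other: 0.47 (unchanged)
New clearance relative to baseline: 1.166 + 0.47 = 1.636.
To maintain the same steady-state level, dose must scale with clearance: new dose = 75 × 1.636 = 123 μg.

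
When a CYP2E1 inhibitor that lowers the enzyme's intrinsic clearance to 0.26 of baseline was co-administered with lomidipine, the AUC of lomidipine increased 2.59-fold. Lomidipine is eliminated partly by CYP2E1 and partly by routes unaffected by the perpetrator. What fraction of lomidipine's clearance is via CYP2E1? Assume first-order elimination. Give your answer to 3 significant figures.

0.830

Call the CYP2E1 fraction fm. After the interaction, CL_new/CL_old = fm × 0.26 + (1 − fm).
AUC ratio = 1 / (new CL fraction), so new CL fraction = 1 / 2.59 = 0.3861.
fm × 0.26 + 1 − fm = 0.3861  ⇒  fm × (0.26 − 1) = −0.6139  ⇒  fm = 0.830.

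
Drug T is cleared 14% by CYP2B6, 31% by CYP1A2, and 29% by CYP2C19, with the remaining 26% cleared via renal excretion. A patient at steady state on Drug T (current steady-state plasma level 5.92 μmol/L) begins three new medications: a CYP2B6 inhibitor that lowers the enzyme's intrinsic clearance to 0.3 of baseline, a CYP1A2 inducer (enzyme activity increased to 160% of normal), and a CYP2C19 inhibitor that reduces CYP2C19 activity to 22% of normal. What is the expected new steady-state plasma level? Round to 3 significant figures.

6.87 μmol/L

The CYP2B6 pathway (14% of clearance) drops to 0.3× activity: 0.14 × 0.3 = 0.042.
The CYP1A2 pathway (31% of clearance) is boosted to 1.6× activity: 0.31 × 1.6 = 0.496.
The CYP2C19 pathway (29% of clearance) drops to 0.22× activity: 0.29 × 0.22 = 0.0638.
The remaining 26% of clearance is unaffected.
CL_new/CL_old = 0.042 + 0.496 + 0.0638 + 0.26 = 0.8618.
Steady-state plasma level ∝ 1/CL: new value = 5.92 / 0.8618 = 6.87 μmol/L.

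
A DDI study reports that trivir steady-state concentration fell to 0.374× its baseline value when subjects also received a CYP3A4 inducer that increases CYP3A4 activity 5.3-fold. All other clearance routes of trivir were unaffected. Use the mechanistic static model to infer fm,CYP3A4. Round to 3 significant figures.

0.389

CL'/CL = 1 / 0.374 = 2.674
5.3·fm + (1 − fm) = 2.674
fm = (2.674 − 1) / (5.3 − 1) = 0.389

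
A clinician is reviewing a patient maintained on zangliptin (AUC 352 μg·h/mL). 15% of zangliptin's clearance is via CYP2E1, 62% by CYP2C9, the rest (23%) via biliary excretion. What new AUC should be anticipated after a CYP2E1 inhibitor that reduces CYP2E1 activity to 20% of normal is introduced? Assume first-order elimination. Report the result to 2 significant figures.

The CYP2E1 pathway (15% of clearance) is reduced to 0.2× activity: 0.15 × 0.2 = 0.03.
CYP2C9 (62%) and the residual 23% are unaffected.
CL_new/CL_old = 0.03 + 0.62 + 0.23 = 0.88.
AUC ∝ 1/CL, so new value = 352 / 0.88 = 4.0 × 10² μg·h/mL.

4.0 × 10² μg·h/mL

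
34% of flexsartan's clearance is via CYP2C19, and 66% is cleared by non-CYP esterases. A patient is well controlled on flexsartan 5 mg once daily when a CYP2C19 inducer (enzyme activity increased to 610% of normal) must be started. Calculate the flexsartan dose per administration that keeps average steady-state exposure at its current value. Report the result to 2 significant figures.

14 mg

The CYP2C19 pathway (34% of clearance) increases to 6.1× activity: 0.34 × 6.1 = 2.074.
Non-CYP routes (66%) are unchanged.
New clearance relative to baseline: 2.074 + 0.66 = 2.734.
To maintain the same steady-state level, dose must scale with clearance: new dose = 5 × 2.734 = 14 mg.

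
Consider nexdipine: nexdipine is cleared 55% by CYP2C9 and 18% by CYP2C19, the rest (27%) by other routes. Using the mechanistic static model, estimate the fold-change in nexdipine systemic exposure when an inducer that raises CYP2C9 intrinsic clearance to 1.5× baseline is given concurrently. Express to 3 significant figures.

0.784

CYP2C9: 0.55 × 1.5 = 0.825
CYP2C19: 0.18 (unchanged)
Other: 0.27 (unchanged)
CL_new/CL_old = 0.825 + 0.18 + 0.27 = 1.275.
Systemic exposure ratio = CL_old/CL_new = 1 / 1.275 = 0.784.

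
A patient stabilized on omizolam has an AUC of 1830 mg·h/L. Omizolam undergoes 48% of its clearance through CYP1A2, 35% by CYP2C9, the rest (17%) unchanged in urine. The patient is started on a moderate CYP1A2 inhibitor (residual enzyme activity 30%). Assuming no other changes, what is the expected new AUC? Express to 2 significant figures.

2.8 × 10³ mg·h/L

The CYP1A2 pathway (48% of clearance) is reduced to 0.3× activity: 0.48 × 0.3 = 0.144.
CYP2C9 (35%) and the residual 17% are unaffected.
CL_new/CL_old = 0.144 + 0.35 + 0.17 = 0.664.
With dosing unchanged, AUC scales as 1/CL: 1830 / 0.664 = 2.8 × 10³ mg·h/L.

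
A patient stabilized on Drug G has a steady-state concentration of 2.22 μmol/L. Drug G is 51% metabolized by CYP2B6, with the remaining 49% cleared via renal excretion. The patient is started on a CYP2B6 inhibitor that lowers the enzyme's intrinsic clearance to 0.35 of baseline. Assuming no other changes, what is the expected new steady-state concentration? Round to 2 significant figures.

3.3 μmol/L

The CYP2B6 pathway (51% of clearance) falls to 0.35× activity: 0.51 × 0.35 = 0.1785.
The remaining 49% of clearance is unaffected.
CL_new/CL_old = 0.1785 + 0.49 = 0.6685.
With dosing unchanged, steady-state concentration scales as 1/CL: 2.22 / 0.6685 = 3.3 μmol/L.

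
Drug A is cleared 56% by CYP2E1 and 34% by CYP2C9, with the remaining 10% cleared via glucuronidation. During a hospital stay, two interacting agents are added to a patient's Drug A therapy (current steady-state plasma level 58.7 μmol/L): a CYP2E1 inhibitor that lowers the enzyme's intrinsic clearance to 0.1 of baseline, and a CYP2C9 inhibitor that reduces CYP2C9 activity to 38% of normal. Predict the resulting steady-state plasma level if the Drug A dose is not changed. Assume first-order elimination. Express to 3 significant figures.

206 μmol/L

The CYP2E1 pathway (56% of clearance) drops to 0.1× activity: 0.56 × 0.1 = 0.056.
The CYP2C9 pathway (34% of clearance) drops to 0.38× activity: 0.34 × 0.38 = 0.1292.
The remaining 10% of clearance is unaffected.
Relative clearance = 0.056 + 0.1292 + 0.1 = 0.2852.
Dividing the baseline by the relative clearance: 58.7 / 0.2852 = 206 μmol/L.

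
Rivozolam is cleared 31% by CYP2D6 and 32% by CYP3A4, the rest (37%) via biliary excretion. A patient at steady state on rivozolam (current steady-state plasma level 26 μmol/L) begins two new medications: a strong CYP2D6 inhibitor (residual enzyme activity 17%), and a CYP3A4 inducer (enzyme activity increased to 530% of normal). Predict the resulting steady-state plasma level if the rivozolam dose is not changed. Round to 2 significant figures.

The CYP2D6 pathway (31% of clearance) falls to 0.17× activity: 0.31 × 0.17 = 0.0527.
The CYP3A4 pathway (32% of clearance) rises to 5.3× activity: 0.32 × 5.3 = 1.696.
The remaining 37% of clearance is unaffected.
New clearance relative to baseline: 0.0527 + 1.696 + 0.37 = 2.1187.
Dividing the baseline by the relative clearance: 26 / 2.1187 = 12 μmol/L.

12 μmol/L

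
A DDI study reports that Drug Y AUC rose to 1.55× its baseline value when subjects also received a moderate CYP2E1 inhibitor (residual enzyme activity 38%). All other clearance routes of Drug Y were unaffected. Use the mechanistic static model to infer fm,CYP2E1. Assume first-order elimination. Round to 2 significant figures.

0.57

Call the CYP2E1 fraction fm. After the interaction, CL_new/CL_old = fm × 0.38 + (1 − fm).
AUC ratio = 1 / (new CL fraction), so new CL fraction = 1 / 1.55 = 0.6452.
fm × 0.38 + 1 − fm = 0.6452  ⇒  fm × (0.38 − 1) = −0.3548  ⇒  fm = 0.57.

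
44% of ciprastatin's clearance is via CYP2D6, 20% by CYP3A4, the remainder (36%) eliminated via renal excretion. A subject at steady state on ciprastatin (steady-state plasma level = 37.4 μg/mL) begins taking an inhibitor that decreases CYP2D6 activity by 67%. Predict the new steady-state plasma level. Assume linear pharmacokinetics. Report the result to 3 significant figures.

CYP2D6: 0.44 × 0.33 = 0.1452
CYP3A4: 0.2 (unchanged)
Other: 0.36 (unchanged)
CL_new/CL_old = 0.1452 + 0.2 + 0.36 = 0.7052.
With dosing unchanged, steady-state plasma level scales as 1/CL: 37.4 / 0.7052 = 53.0 μg/mL.

53.0 μg/mL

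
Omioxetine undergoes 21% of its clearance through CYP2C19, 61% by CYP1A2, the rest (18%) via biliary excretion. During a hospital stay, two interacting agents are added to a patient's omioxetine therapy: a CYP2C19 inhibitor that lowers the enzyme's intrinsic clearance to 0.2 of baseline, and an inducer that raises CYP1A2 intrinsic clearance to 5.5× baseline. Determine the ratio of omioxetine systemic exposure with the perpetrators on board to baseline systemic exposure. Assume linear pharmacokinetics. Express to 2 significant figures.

0.28

CYP2C19: 0.21 × 0.2 = 0.042
CYP1A2: 0.61 × 5.5 = 3.355
Other: 0.18 (unchanged)
New clearance relative to baseline: 0.042 + 3.355 + 0.18 = 3.577.
Because systemic exposure varies inversely with clearance, the combined effect is 1 / 3.577 = 0.28.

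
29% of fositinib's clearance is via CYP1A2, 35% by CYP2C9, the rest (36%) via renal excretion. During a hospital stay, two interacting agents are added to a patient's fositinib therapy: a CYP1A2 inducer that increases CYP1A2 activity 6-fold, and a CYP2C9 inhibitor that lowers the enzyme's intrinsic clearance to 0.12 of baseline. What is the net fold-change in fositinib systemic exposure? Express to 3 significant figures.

0.467

CYP1A2: 0.29 × 6 = 1.74
CYP2C9: 0.35 × 0.12 = 0.042
Other: 0.36 (unchanged)
New clearance relative to baseline: 1.74 + 0.042 + 0.36 = 2.142.
Net systemic exposure ratio = 1 / 2.142 = 0.467.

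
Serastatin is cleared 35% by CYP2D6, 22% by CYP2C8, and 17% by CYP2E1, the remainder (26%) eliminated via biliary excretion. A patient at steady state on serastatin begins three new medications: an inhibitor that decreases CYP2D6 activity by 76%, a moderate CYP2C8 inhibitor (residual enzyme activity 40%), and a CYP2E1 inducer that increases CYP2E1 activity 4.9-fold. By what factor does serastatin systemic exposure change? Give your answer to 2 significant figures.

The CYP2D6 pathway (35% of clearance) is reduced to 0.24× activity: 0.35 × 0.24 = 0.084.
The CYP2C8 pathway (22% of clearance) is reduced to 0.4× activity: 0.22 × 0.4 = 0.088.
The CYP2E1 pathway (17% of clearance) increases to 4.9× activity: 0.17 × 4.9 = 0.833.
Non-CYP routes (26%) are unchanged.
New clearance relative to baseline: 0.084 + 0.088 + 0.833 + 0.26 = 1.265.
Because systemic exposure varies inversely with clearance, the combined effect is 1 / 1.265 = 0.79.

0.79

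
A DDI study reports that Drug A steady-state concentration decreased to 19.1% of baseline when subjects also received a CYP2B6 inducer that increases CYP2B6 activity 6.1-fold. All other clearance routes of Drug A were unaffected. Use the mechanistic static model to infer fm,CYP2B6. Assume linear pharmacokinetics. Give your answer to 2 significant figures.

Call the CYP2B6 fraction fm. After the interaction, CL_new/CL_old = fm × 6.1 + (1 − fm).
Steady-state concentration ratio = 1 / (new CL fraction), so new CL fraction = 1 / 0.191 = 5.236.
fm × 6.1 + 1 − fm = 5.236  ⇒  fm × (6.1 − 1) = 4.236  ⇒  fm = 0.83.

0.83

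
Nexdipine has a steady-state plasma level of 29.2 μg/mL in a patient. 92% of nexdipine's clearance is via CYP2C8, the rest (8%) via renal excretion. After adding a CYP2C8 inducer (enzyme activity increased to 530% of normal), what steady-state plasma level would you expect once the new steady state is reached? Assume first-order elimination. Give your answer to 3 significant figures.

CYP2C8: 0.92 × 5.3 = 4.876
Other: 0.08 (unchanged)
Relative clearance = 4.876 + 0.08 = 4.956.
New steady-state plasma level = baseline ÷ relative clearance = 29.2 / 4.956 = 5.89 μg/mL.

5.89 μg/mL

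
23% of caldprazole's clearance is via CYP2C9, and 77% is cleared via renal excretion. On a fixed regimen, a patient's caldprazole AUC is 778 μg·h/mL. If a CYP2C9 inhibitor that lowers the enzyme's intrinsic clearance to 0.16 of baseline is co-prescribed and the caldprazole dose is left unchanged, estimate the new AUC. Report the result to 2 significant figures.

The CYP2C9 pathway (23% of clearance) drops to 0.16× activity: 0.23 × 0.16 = 0.0368.
The remaining 77% of clearance is unaffected.
Relative clearance = 0.0368 + 0.77 = 0.8068.
New AUC = baseline ÷ relative clearance = 778 / 0.8068 = 9.6 × 10² μg·h/mL.

9.6 × 10² μg·h/mL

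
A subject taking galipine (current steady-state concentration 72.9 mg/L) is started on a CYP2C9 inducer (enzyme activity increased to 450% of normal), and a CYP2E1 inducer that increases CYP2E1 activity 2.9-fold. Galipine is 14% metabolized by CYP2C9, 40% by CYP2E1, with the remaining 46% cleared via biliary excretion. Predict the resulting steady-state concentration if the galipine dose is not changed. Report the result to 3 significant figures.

CYP2C9: 0.14 × 4.5 = 0.63
CYP2E1: 0.4 × 2.9 = 1.16
Other: 0.46 (unchanged)
New clearance relative to baseline: 0.63 + 1.16 + 0.46 = 2.25.
New steady-state concentration = 72.9 / 2.25 = 32.4 mg/L (concentration scales inversely with clearance).

32.4 mg/L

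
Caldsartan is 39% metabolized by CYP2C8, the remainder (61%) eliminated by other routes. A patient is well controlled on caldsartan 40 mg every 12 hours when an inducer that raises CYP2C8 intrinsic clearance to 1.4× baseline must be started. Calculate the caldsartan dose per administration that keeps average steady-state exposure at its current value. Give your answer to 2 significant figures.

The CYP2C8 pathway (39% of clearance) is boosted to 1.4× activity: 0.39 × 1.4 = 0.546.
Non-CYP routes (61%) are unchanged.
CL_new/CL_old = 0.546 + 0.61 = 1.156.
To maintain the same steady-state level, dose must scale with clearance: new dose = 40 × 1.156 = 46 mg.

46 mg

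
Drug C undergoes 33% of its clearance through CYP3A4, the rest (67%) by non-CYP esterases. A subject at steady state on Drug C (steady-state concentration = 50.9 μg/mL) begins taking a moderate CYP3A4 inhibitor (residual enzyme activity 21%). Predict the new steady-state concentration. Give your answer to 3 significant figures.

68.8 μg/mL

The CYP3A4 pathway (33% of clearance) drops to 0.21× activity: 0.33 × 0.21 = 0.0693.
Non-CYP routes (67%) are unchanged.
New clearance relative to baseline: 0.0693 + 0.67 = 0.7393.
With dosing unchanged, steady-state concentration scales as 1/CL: 50.9 / 0.7393 = 68.8 μg/mL.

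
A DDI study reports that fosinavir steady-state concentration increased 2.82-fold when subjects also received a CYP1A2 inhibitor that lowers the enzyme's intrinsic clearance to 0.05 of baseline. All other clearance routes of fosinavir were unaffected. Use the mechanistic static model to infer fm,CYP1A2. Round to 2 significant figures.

0.68

Call the CYP1A2 fraction fm. After the interaction, CL_new/CL_old = fm × 0.05 + (1 − fm).
Steady-state concentration ratio = 1 / (new CL fraction), so new CL fraction = 1 / 2.82 = 0.3546.
fm × 0.05 + 1 − fm = 0.3546  ⇒  fm × (0.05 − 1) = −0.6454  ⇒  fm = 0.68.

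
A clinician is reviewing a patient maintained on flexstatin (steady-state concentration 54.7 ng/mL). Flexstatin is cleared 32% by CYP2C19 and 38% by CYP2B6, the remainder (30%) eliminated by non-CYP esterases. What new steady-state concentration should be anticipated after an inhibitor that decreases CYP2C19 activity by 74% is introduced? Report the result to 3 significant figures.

CYP2C19: 0.32 × 0.26 = 0.0832
CYP2B6: 0.38 (unchanged)
Other: 0.3 (unchanged)
New clearance relative to baseline: 0.0832 + 0.38 + 0.3 = 0.7632.
Steady-state concentration ∝ 1/CL, so new value = 54.7 / 0.7632 = 71.7 ng/mL.

71.7 ng/mL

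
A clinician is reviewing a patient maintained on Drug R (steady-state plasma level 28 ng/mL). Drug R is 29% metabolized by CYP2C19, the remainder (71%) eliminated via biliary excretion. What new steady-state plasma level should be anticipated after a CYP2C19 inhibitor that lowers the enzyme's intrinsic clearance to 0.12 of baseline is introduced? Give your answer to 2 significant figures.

CYP2C19: 0.29 × 0.12 = 0.0348
Other: 0.71 (unchanged)
New clearance relative to baseline: 0.0348 + 0.71 = 0.7448.
Steady-state plasma level ∝ 1/CL, so new value = 28 / 0.7448 = 38 ng/mL.

38 ng/mL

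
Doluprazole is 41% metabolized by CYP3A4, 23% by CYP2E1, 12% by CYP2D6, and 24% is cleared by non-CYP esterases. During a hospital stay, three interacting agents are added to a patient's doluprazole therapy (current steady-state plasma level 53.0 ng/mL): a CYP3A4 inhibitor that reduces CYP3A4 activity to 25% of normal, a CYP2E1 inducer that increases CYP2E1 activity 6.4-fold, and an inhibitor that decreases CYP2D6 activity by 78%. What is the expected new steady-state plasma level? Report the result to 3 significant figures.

28.8 ng/mL

The CYP3A4 pathway (41% of clearance) drops to 0.25× activity: 0.41 × 0.25 = 0.1025.
The CYP2E1 pathway (23% of clearance) increases to 6.4× activity: 0.23 × 6.4 = 1.472.
The CYP2D6 pathway (12% of clearance) drops to 0.22× activity: 0.12 × 0.22 = 0.0264.
Non-CYP routes (24%) are unchanged.
CL_new/CL_old = 0.1025 + 1.472 + 0.0264 + 0.24 = 1.8409.
New steady-state plasma level = 53.0 / 1.8409 = 28.8 ng/mL (concentration scales inversely with clearance).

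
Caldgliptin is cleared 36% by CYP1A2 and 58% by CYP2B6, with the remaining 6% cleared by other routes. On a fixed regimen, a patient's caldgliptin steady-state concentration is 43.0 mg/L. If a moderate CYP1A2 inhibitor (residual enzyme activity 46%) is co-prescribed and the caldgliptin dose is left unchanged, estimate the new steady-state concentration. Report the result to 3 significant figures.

CYP1A2: 0.36 × 0.46 = 0.1656
CYP2B6: 0.58 (unchanged)
Other: 0.06 (unchanged)
CL_new/CL_old = 0.1656 + 0.58 + 0.06 = 0.8056.
With dosing unchanged, steady-state concentration scales as 1/CL: 43.0 / 0.8056 = 53.4 mg/L.

53.4 mg/L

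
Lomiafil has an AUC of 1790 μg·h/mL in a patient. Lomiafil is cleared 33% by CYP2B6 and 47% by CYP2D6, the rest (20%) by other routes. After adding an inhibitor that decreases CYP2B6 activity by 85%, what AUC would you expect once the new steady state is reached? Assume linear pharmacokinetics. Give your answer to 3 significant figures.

2.49 × 10³ μg·h/mL

CYP2B6: 0.33 × 0.15 = 0.0495
CYP2D6: 0.47 (unchanged)
Other: 0.2 (unchanged)
New clearance relative to baseline: 0.0495 + 0.47 + 0.2 = 0.7195.
AUC ∝ 1/CL, so new value = 1790 / 0.7195 = 2.49 × 10³ μg·h/mL.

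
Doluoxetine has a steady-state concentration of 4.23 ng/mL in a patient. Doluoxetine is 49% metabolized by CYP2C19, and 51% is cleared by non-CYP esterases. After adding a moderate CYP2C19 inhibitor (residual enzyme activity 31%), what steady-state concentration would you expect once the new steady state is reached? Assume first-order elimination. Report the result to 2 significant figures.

6.4 ng/mL

CYP2C19: 0.49 × 0.31 = 0.1519
Other: 0.51 (unchanged)
CL_new/CL_old = 0.1519 + 0.51 = 0.6619.
With dosing unchanged, steady-state concentration scales as 1/CL: 4.23 / 0.6619 = 6.4 ng/mL.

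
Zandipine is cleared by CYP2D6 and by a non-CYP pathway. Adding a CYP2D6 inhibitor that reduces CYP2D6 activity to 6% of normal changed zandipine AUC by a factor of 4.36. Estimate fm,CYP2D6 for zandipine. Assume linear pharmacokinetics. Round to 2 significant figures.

0.82

CL'/CL = 1 / 4.36 = 0.2294
0.06·fm + (1 − fm) = 0.2294
fm = (0.2294 − 1) / (0.06 − 1) = 0.82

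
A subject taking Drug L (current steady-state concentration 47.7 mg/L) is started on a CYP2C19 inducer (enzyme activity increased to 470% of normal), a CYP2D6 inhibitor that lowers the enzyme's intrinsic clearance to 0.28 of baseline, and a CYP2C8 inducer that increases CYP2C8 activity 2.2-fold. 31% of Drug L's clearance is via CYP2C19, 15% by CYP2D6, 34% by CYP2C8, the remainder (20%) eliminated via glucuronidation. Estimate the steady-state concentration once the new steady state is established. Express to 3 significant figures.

The CYP2C19 pathway (31% of clearance) rises to 4.7× activity: 0.31 × 4.7 = 1.457.
The CYP2D6 pathway (15% of clearance) drops to 0.28× activity: 0.15 × 0.28 = 0.042.
The CYP2C8 pathway (34% of clearance) is boosted to 2.2× activity: 0.34 × 2.2 = 0.748.
Non-CYP routes (20%) are unchanged.
New clearance relative to baseline: 1.457 + 0.042 + 0.748 + 0.2 = 2.447.
New steady-state concentration = 47.7 / 2.447 = 19.5 mg/L (concentration scales inversely with clearance).

19.5 mg/L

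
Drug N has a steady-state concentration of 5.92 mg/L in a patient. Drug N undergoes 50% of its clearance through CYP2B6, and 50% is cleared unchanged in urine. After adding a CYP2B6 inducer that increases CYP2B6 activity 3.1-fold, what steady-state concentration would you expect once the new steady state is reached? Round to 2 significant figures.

The CYP2B6 pathway (50% of clearance) rises to 3.1× activity: 0.5 × 3.1 = 1.55.
The remaining 50% of clearance is unaffected.
New clearance relative to baseline: 1.55 + 0.5 = 2.05.
With dosing unchanged, steady-state concentration scales as 1/CL: 5.92 / 2.05 = 2.9 mg/L.

2.9 mg/L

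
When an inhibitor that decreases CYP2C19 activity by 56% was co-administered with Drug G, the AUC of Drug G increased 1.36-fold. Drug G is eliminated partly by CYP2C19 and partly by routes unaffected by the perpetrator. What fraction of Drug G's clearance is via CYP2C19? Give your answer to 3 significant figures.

0.473

CL'/CL = 1 / 1.36 = 0.7353
0.44·fm + (1 − fm) = 0.7353
fm = (0.7353 − 1) / (0.44 − 1) = 0.473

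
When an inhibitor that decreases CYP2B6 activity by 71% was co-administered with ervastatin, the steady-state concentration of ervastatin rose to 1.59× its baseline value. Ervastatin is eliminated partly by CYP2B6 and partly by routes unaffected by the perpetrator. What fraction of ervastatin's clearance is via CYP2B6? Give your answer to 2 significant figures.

Let fm be the CYP2B6 fraction. New clearance relative to baseline = fm × 0.29 + (1 − fm).
Steady-state concentration ratio = 1 / (new CL fraction), so new CL fraction = 1 / 1.59 = 0.6289.
fm × 0.29 + 1 − fm = 0.6289  ⇒  fm × (0.29 − 1) = −0.3711  ⇒  fm = 0.52.

0.52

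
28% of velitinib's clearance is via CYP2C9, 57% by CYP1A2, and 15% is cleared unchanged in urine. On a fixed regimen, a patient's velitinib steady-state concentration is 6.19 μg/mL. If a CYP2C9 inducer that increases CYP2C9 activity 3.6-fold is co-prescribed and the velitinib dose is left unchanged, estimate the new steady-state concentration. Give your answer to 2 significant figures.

3.6 μg/mL

CYP2C9: 0.28 × 3.6 = 1.008
CYP1A2: 0.57 (unchanged)
Other: 0.15 (unchanged)
CL_new/CL_old = 1.008 + 0.57 + 0.15 = 1.728.
With dosing unchanged, steady-state concentration scales as 1/CL: 6.19 / 1.728 = 3.6 μg/mL.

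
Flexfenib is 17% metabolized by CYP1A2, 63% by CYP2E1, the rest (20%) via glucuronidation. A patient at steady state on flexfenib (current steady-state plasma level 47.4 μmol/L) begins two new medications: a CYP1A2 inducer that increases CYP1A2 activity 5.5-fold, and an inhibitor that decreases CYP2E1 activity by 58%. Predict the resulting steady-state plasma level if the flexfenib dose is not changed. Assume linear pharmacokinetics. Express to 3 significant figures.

33.9 μmol/L

The CYP1A2 pathway (17% of clearance) rises to 5.5× activity: 0.17 × 5.5 = 0.935.
The CYP2E1 pathway (63% of clearance) falls to 0.42× activity: 0.63 × 0.42 = 0.2646.
The remaining 20% of clearance is unaffected.
Relative clearance = 0.935 + 0.2646 + 0.2 = 1.3996.
Dividing the baseline by the relative clearance: 47.4 / 1.3996 = 33.9 μmol/L.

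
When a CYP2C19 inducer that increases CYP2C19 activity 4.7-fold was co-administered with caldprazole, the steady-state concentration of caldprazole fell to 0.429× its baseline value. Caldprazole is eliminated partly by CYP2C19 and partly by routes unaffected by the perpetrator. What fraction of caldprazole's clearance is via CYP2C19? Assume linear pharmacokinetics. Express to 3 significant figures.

Let x = fm,CYP2C19. Because steady-state concentration ∝ 1/CL, relative clearance rose to 1/0.429 = 2.331.
Only the CYP2C19 route changed, so 2.331 = x·4.7 + (1 − x), giving x = 0.360.

0.360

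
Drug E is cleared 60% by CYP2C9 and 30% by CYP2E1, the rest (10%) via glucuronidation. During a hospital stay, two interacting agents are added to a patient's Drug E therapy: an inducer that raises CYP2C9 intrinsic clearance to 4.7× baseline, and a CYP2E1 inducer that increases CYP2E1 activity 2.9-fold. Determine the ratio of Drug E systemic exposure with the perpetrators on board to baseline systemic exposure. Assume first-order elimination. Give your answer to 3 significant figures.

0.264

The CYP2C9 pathway (60% of clearance) increases to 4.7× activity: 0.6 × 4.7 = 2.82.
The CYP2E1 pathway (30% of clearance) increases to 2.9× activity: 0.3 × 2.9 = 0.87.
The remaining 10% of clearance is unaffected.
CL_new/CL_old = 2.82 + 0.87 + 0.1 = 3.79.
Because systemic exposure varies inversely with clearance, the combined effect is 1 / 3.79 = 0.264.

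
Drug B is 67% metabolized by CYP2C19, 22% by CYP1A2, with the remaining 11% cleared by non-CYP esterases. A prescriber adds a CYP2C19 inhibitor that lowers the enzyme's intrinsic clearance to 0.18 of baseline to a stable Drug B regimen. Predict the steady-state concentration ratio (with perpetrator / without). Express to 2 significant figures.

2.2

The CYP2C19 pathway (67% of clearance) is reduced to 0.18× activity: 0.67 × 0.18 = 0.1206.
CYP1A2 (22%) and the residual 11% are unaffected.
New clearance relative to baseline: 0.1206 + 0.22 + 0.11 = 0.4506.
Steady-state concentration ratio = CL_old/CL_new = 1 / 0.4506 = 2.2.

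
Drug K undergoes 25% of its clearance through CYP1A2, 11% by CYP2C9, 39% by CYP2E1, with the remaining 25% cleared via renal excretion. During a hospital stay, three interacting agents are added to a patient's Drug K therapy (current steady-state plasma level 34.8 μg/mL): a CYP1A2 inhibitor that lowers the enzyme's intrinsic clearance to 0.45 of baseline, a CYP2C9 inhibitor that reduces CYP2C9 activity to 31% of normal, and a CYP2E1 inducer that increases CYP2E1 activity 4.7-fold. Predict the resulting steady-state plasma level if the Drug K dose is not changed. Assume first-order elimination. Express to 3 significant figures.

15.6 μg/mL

CYP1A2: 0.25 × 0.45 = 0.1125
CYP2C9: 0.11 × 0.31 = 0.0341
CYP2E1: 0.39 × 4.7 = 1.833
Other: 0.25 (unchanged)
CL_new/CL_old = 0.1125 + 0.0341 + 1.833 + 0.25 = 2.2296.
New steady-state plasma level = 34.8 / 2.2296 = 15.6 μg/mL (concentration scales inversely with clearance).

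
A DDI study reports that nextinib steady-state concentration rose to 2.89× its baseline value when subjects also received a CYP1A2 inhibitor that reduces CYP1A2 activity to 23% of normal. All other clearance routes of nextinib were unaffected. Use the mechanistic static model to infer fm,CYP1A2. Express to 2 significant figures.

Let x = fm,CYP1A2. Because steady-state concentration ∝ 1/CL, relative clearance fell to 1/2.89 = 0.346.
Only the CYP1A2 route changed, so 0.346 = x·0.23 + (1 − x), giving x = 0.85.

0.85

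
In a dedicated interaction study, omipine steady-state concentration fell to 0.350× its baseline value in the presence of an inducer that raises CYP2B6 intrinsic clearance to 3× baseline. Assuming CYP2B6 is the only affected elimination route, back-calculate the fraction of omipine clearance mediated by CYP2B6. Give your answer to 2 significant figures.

Call the CYP2B6 fraction fm. After the interaction, CL_new/CL_old = fm × 3 + (1 − fm).
Steady-state concentration ratio = 1 / (new CL fraction), so new CL fraction = 1 / 0.350 = 2.857.
fm × 3 + 1 − fm = 2.857  ⇒  fm × (3 − 1) = 1.857  ⇒  fm = 0.93.

0.93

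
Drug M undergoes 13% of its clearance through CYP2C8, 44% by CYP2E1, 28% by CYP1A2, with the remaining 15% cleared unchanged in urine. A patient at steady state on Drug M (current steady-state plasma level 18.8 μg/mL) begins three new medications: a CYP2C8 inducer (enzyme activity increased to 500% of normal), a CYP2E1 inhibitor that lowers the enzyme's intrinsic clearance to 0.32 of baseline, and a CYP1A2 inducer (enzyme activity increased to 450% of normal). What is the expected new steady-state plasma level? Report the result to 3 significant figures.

The CYP2C8 pathway (13% of clearance) increases to 5× activity: 0.13 × 5 = 0.65.
The CYP2E1 pathway (44% of clearance) falls to 0.32× activity: 0.44 × 0.32 = 0.1408.
The CYP1A2 pathway (28% of clearance) increases to 4.5× activity: 0.28 × 4.5 = 1.26.
The remaining 15% of clearance is unaffected.
Relative clearance = 0.65 + 0.1408 + 1.26 + 0.15 = 2.2008.
New steady-state plasma level = 18.8 / 2.2008 = 8.54 μg/mL (concentration scales inversely with clearance).

8.54 μg/mL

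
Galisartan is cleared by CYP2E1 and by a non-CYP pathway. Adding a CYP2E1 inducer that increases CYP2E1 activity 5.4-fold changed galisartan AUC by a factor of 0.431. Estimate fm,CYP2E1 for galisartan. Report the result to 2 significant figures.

CL'/CL = 1 / 0.431 = 2.32
5.4·fm + (1 − fm) = 2.32
fm = (2.32 − 1) / (5.4 − 1) = 0.30

0.30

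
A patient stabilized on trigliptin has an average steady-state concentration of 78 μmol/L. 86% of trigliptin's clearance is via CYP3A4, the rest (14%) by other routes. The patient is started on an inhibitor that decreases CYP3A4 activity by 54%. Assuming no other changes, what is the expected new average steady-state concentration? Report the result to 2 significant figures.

The CYP3A4 pathway (86% of clearance) drops to 0.46× activity: 0.86 × 0.46 = 0.3956.
Non-CYP routes (14%) are unchanged.
CL_new/CL_old = 0.3956 + 0.14 = 0.5356.
New average steady-state concentration = baseline ÷ relative clearance = 78 / 0.5356 = 1.5 × 10² μmol/L.

1.5 × 10² μmol/L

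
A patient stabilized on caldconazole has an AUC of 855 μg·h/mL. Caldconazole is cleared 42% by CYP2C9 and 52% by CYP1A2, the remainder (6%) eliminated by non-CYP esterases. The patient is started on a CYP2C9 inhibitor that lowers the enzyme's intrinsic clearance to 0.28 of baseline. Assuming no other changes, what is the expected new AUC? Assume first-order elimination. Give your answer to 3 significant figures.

1.23 × 10³ μg·h/mL

CYP2C9: 0.42 × 0.28 = 0.1176
CYP1A2: 0.52 (unchanged)
Other: 0.06 (unchanged)
CL_new/CL_old = 0.1176 + 0.52 + 0.06 = 0.6976.
With dosing unchanged, AUC scales as 1/CL: 855 / 0.6976 = 1.23 × 10³ μg·h/mL.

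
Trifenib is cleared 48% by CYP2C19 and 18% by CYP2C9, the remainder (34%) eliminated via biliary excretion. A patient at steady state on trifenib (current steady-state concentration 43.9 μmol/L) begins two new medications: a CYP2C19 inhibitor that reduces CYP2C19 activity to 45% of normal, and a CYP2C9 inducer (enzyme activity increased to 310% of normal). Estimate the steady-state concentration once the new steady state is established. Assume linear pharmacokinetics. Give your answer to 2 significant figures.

The CYP2C19 pathway (48% of clearance) falls to 0.45× activity: 0.48 × 0.45 = 0.216.
The CYP2C9 pathway (18% of clearance) increases to 3.1× activity: 0.18 × 3.1 = 0.558.
The remaining 34% of clearance is unaffected.
CL_new/CL_old = 0.216 + 0.558 + 0.34 = 1.114.
Steady-state concentration ∝ 1/CL: new value = 43.9 / 1.114 = 39 μmol/L.

39 μmol/L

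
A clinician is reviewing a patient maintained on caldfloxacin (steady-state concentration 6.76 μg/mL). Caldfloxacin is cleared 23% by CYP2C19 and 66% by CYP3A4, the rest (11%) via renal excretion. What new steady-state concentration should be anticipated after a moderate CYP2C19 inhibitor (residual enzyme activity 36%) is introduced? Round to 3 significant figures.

The CYP2C19 pathway (23% of clearance) drops to 0.36× activity: 0.23 × 0.36 = 0.0828.
CYP3A4 (66%) and the residual 11% are unaffected.
New clearance relative to baseline: 0.0828 + 0.66 + 0.11 = 0.8528.
New steady-state concentration = baseline ÷ relative clearance = 6.76 / 0.8528 = 7.93 μg/mL.

7.93 μg/mL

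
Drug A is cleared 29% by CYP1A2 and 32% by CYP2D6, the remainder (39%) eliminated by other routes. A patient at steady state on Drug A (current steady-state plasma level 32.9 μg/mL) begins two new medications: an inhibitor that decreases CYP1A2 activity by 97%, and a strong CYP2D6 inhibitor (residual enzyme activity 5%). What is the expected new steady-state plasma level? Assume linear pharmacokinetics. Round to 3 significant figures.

79.3 μg/mL

The CYP1A2 pathway (29% of clearance) drops to 0.03× activity: 0.29 × 0.03 = 0.0087.
The CYP2D6 pathway (32% of clearance) drops to 0.05× activity: 0.32 × 0.05 = 0.016.
Non-CYP routes (39%) are unchanged.
Relative clearance = 0.0087 + 0.016 + 0.39 = 0.4147.
New steady-state plasma level = 32.9 / 0.4147 = 79.3 μg/mL (concentration scales inversely with clearance).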